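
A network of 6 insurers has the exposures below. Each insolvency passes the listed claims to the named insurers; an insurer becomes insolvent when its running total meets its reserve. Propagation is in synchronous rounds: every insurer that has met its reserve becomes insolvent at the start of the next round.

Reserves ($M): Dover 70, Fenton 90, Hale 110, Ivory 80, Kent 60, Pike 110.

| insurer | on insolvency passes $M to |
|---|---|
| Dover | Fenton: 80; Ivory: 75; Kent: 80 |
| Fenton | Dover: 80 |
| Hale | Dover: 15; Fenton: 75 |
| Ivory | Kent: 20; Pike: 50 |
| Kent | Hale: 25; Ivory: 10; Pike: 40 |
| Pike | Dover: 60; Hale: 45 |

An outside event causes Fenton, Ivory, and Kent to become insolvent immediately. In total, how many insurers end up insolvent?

Round 1 — Fenton, Ivory, Kent become insolvent (initial).
  Dover: +80 → 80 ≥ 70
  Hale: +25 → 25 < 110
  Pike: +50+40 → 90 < 110
Round 2 — Dover becomes insolvent.
No further insolvencies.

4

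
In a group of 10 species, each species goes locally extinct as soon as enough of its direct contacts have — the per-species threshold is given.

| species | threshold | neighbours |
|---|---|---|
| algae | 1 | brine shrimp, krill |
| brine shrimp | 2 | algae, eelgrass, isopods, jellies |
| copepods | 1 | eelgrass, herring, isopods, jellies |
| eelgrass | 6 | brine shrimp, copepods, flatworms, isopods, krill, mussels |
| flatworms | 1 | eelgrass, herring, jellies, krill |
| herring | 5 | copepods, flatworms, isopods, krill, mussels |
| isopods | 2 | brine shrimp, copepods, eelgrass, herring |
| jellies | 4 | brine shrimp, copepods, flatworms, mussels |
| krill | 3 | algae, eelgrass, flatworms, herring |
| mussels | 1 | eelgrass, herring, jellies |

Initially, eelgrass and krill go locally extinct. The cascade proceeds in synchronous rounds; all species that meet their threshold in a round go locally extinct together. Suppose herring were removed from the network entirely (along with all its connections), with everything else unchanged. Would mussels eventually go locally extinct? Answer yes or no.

yes

With herring removed:
Round 1 — eelgrass, krill go locally extinct (initial).
Round 2 — checking thresholds:
  algae: 1 of 2 neighbours ≥ 1, goes locally extinct.
  brine shrimp: 1 of 4 neighbours < 2, not yet.
  copepods: 1 of 3 neighbours ≥ 1, goes locally extinct.
  flatworms: 2 of 3 neighbours ≥ 1, goes locally extinct.
  isopods: 1 of 3 neighbours < 2, not yet.
  mussels: 1 of 2 neighbours ≥ 1, goes locally extinct.
Round 3 — checking thresholds:
  brine shrimp: 2 of 4 neighbours ≥ 2, goes locally extinct.
  isopods: 2 of 3 neighbours ≥ 2, goes locally extinct.
  jellies: 3 of 4 neighbours < 4, not yet.
Round 4 — checking thresholds:
  jellies: 4 of 4 neighbours ≥ 4, goes locally extinct.
Round 5 — no new extinctions; cascade stops.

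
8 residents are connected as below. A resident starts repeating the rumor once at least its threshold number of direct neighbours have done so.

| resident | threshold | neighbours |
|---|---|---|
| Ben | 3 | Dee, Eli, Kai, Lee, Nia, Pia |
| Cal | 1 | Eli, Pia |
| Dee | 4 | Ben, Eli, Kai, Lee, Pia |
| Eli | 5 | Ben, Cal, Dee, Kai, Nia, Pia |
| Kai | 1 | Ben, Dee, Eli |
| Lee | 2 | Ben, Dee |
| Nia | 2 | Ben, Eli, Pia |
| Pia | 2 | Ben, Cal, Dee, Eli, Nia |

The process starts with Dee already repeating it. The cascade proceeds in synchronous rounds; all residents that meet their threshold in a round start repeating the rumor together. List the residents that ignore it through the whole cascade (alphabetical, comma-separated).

Round 1 — Dee starts repeating the rumor (initial).
Round 2 — checking thresholds:
  Ben: 1 of 6 neighbours < 3, holds.
  Eli: 1 of 6 neighbours < 5, holds.
  Kai: 1 of 3 neighbours ≥ 1, starts repeating the rumor.
  Lee: 1 of 2 neighbours < 2, holds.
  Pia: 1 of 5 neighbours < 2, holds.
Round 3 — no new spreads; cascade stops.

Ben, Cal, Eli, Lee, Nia, Pia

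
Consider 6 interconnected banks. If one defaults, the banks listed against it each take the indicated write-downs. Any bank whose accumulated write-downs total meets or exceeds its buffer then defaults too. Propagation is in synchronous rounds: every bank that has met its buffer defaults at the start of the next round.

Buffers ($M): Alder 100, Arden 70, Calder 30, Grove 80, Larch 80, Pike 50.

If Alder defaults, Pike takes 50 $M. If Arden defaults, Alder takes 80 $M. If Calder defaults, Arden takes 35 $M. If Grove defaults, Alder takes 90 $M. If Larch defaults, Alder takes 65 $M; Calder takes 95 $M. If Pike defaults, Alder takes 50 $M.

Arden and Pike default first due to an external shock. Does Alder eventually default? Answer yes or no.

yes

Round 1 — Arden, Pike default (initial).
  Alder: +80+50 → 130 ≥ 100
Round 2 — Alder defaults.
No further defaults.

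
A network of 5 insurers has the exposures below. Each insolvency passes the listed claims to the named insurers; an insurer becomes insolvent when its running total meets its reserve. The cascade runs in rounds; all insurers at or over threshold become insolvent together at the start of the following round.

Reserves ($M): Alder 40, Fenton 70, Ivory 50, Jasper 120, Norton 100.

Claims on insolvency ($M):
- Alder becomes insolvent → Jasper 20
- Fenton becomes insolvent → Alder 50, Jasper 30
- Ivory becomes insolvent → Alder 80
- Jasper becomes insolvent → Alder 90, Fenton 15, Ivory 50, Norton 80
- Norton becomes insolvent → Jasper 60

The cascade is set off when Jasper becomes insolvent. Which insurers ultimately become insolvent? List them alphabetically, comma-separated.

Alder, Ivory, Jasper

Round 1 — Jasper becomes insolvent (initial).
  Alder: +90 → 90 ≥ 40
  Fenton: +15 → 15 < 70
  Ivory: +50 → 50 ≥ 50
  Norton: +80 → 80 < 100
Round 2 — Alder, Ivory become insolvent.
No further insolvencies.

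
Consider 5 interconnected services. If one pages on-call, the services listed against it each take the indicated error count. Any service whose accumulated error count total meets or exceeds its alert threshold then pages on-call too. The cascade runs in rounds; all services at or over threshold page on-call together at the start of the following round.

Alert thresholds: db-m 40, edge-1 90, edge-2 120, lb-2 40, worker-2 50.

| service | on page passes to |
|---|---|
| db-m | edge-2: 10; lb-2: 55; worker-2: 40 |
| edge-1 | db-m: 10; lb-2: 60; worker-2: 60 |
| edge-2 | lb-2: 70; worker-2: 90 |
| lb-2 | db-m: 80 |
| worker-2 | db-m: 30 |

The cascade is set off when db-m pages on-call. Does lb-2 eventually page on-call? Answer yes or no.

yes

Round 1 — db-m pages on-call (initial).
  edge-2: +10 → 10 < 120
  lb-2: +55 → 55 ≥ 40
  worker-2: +40 → 40 < 50
Round 2 — lb-2 pages on-call.
No further pages.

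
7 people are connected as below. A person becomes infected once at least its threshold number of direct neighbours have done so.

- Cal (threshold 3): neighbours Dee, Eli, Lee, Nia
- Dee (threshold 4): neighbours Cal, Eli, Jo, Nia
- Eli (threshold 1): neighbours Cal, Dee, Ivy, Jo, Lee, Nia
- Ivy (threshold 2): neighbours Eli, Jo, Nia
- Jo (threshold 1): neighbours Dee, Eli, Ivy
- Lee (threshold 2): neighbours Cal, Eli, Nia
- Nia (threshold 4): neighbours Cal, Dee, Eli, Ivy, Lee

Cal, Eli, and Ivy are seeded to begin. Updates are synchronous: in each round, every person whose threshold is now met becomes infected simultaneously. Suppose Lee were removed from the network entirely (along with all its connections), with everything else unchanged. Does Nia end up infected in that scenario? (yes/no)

With Lee removed:
Round 1 — Cal, Eli, Ivy become infected (initial).
Round 2 — checking thresholds:
  Dee: 2 of 4 neighbours < 4, below threshold.
  Jo: 2 of 3 neighbours ≥ 1, becomes infected.
  Nia: 3 of 4 neighbours < 4, below threshold.
Round 3 — no new infections; cascade stops.

no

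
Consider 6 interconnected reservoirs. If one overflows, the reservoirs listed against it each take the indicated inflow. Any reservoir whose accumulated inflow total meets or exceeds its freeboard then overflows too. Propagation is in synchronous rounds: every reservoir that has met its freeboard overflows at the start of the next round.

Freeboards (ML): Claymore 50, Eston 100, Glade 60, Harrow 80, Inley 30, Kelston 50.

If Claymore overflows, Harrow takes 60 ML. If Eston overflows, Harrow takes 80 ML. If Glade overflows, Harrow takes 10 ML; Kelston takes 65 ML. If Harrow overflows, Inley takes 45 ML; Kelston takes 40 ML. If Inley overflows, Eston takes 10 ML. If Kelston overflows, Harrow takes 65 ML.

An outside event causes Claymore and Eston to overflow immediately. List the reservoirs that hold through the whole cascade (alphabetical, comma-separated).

Glade, Kelston

Round 1 — Claymore, Eston overflow (initial).
  Harrow: +60+80 → 140 ≥ 80
Round 2 — Harrow overflows.
  Inley: +45 → 45 ≥ 30
  Kelston: +40 → 40 < 50
Round 3 — Inley overflows.
No further overflows.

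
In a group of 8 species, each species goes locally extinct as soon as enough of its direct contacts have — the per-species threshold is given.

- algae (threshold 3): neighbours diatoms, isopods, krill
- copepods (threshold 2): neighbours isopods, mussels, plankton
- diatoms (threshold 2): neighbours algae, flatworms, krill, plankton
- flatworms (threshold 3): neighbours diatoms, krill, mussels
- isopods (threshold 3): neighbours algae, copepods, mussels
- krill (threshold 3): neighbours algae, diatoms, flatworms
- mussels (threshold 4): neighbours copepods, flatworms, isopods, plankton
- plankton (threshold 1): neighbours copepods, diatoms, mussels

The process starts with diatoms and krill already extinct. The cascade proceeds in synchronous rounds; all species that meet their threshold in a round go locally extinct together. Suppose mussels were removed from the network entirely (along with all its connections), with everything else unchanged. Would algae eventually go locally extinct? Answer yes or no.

With mussels removed:
Round 1 — diatoms, krill go locally extinct (initial).
Round 2 — checking thresholds:
  algae: 2 of 3 neighbours < 3, not yet.
  flatworms: 2 of 2 neighbours < 3, not yet.
  plankton: 1 of 2 neighbours ≥ 1, goes locally extinct.
Round 3 — no new extinctions; cascade stops.

no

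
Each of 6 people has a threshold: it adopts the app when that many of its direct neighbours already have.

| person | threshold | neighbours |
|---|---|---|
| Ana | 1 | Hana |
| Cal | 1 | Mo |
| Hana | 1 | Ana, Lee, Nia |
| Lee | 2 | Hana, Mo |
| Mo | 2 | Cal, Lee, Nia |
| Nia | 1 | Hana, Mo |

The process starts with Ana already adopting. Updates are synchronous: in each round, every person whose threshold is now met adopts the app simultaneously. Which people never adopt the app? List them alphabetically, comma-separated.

Cal, Lee, Mo

Round 1 — Ana adopts the app (initial).
Round 2 — checking thresholds:
  Hana: 1 of 3 neighbours ≥ 1, adopts the app.
Round 3 — checking thresholds:
  Lee: 1 of 2 neighbours < 2, holds.
  Nia: 1 of 2 neighbours ≥ 1, adopts the app.
Round 4 — no new adoptions; cascade stops.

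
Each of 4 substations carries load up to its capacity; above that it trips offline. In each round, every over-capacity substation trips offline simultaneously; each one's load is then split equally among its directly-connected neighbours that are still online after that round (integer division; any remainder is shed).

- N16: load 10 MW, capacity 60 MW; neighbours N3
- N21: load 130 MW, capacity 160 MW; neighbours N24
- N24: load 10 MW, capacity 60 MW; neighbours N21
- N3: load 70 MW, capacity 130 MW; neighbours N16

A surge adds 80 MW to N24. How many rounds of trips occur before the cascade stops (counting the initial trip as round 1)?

Round 1 — N24 at 90 > 60. N24 trips offline.
  N24 sheds 90 MW to N21: 90 each.
    N21: 130+90 = 220 > 160
Round 2 — N21 trips offline.
  N21 sheds 220 MW: no online neighbours, lost.
No further trips.

2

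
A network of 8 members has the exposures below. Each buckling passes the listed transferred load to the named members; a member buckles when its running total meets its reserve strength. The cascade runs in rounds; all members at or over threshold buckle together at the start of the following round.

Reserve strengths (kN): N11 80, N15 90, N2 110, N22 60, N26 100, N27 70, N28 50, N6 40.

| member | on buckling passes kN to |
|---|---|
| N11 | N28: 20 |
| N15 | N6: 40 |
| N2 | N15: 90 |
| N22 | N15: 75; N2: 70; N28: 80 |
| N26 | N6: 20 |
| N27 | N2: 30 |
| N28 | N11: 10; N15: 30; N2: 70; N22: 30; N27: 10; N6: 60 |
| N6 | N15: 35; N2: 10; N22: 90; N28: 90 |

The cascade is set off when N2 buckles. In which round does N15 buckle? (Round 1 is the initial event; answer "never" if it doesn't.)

Round 1 — N2 buckles (initial).
  N15: +90 → 90 ≥ 90
Round 2 — N15 buckles.
  N6: +40 → 40 ≥ 40
Round 3 — N6 buckles.
  N22: +90 → 90 ≥ 60
  N28: +90 → 90 ≥ 50
Round 4 — N22, N28 buckle.
  N11: +10 → 10 < 80
  N27: +10 → 10 < 70
No further bucklings.

2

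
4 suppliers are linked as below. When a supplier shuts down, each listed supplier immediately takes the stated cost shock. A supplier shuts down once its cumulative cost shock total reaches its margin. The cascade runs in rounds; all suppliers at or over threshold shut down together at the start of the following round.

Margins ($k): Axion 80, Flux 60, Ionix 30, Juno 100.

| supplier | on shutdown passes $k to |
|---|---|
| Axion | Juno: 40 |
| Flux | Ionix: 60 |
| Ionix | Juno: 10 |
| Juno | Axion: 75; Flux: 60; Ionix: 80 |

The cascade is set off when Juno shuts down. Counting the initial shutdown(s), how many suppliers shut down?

3

Round 1 — Juno shuts down (initial).
  Axion: +75 → 75 < 80
  Flux: +60 → 60 ≥ 60
  Ionix: +80 → 80 ≥ 30
Round 2 — Flux, Ionix shut down.
No further shutdowns.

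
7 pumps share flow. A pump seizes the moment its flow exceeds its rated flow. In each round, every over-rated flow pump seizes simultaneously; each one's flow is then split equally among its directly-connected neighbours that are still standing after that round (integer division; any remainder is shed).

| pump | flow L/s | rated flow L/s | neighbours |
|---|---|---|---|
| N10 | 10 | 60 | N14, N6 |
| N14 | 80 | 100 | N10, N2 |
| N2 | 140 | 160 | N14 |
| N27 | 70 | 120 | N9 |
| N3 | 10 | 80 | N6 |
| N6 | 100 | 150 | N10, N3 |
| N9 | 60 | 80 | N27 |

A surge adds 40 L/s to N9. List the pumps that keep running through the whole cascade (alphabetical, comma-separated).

N10, N14, N2, N3, N6

Round 1 — N9 at 100 > 80. N9 seizes.
  N9 sheds 100 L/s to N27: 100 each.
    N27: 70+100 = 170 > 120
Round 2 — N27 seizes.
  N27 sheds 170 L/s: no online neighbours, lost.
No further seizures.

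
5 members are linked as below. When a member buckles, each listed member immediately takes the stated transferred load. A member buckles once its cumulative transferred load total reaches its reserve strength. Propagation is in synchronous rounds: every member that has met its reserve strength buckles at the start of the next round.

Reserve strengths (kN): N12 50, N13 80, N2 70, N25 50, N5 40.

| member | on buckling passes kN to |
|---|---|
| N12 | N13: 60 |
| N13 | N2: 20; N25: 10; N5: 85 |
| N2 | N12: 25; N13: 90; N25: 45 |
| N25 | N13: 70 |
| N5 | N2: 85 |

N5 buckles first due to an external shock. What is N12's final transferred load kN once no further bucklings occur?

25

Round 1 — N5 buckles (initial).
  N2: +85 → 85 ≥ 70
Round 2 — N2 buckles.
  N12: +25 → 25 < 50
  N13: +90 → 90 ≥ 80
  N25: +45 → 45 < 50
Round 3 — N13 buckles.
  N25: +10 → 55 ≥ 50
Round 4 — N25 buckles.
No further bucklings.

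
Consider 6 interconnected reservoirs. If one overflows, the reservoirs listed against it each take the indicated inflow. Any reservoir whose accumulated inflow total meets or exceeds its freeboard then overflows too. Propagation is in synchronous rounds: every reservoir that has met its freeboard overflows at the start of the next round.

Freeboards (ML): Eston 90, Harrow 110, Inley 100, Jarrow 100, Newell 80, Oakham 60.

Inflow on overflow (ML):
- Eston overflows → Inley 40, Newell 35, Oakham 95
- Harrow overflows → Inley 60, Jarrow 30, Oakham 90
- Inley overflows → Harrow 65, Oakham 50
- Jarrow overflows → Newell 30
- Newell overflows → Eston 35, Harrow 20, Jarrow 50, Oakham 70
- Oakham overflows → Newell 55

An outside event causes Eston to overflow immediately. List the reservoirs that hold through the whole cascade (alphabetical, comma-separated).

Harrow, Inley, Jarrow

Round 1 — Eston overflows (initial).
  Inley: +40 → 40 < 100
  Newell: +35 → 35 < 80
  Oakham: +95 → 95 ≥ 60
Round 2 — Oakham overflows.
  Newell: +55 → 90 ≥ 80
Round 3 — Newell overflows.
  Harrow: +20 → 20 < 110
  Jarrow: +50 → 50 < 100
No further overflows.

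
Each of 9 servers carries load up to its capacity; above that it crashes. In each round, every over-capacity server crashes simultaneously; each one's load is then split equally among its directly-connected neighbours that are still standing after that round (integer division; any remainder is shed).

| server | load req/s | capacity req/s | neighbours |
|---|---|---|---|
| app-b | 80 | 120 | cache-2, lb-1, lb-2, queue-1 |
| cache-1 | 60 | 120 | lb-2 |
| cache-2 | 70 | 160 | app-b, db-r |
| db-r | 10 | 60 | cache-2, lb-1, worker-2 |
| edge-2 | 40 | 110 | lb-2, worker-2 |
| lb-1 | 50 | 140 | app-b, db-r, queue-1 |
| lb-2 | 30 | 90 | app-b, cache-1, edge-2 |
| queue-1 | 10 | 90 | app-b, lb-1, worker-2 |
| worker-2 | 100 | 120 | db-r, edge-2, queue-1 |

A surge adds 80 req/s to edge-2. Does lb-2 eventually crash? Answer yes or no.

Round 1 — edge-2 at 120 > 110. edge-2 crashes.
  edge-2 sheds 120 req/s to lb-2, worker-2: 60 each.
    lb-2: 30+60 = 90 ≤ 90
    worker-2: 100+60 = 160 > 120
Round 2 — worker-2 crashes.
  worker-2 sheds 160 req/s to db-r, queue-1: 80 each.
    db-r: 10+80 = 90 > 60
    queue-1: 10+80 = 90 ≤ 90
Round 3 — db-r crashes.
  db-r sheds 90 req/s to cache-2, lb-1: 45 each.
    cache-2: 70+45 = 115 ≤ 160
    lb-1: 50+45 = 95 ≤ 140
No further crashes.

no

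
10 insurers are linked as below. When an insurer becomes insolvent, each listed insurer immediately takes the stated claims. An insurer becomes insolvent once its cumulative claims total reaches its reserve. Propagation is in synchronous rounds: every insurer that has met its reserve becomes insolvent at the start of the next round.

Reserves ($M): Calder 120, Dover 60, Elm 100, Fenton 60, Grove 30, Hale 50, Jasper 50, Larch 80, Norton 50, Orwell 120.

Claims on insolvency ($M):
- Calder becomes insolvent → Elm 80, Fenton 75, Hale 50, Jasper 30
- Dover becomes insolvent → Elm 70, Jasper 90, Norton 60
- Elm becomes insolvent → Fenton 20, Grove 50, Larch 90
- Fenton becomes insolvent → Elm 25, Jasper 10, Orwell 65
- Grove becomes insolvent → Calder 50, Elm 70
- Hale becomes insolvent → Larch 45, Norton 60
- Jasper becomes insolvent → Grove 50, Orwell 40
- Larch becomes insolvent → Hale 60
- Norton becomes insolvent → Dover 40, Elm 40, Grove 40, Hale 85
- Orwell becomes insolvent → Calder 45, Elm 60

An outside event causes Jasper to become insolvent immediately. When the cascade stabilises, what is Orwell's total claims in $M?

Round 1 — Jasper becomes insolvent (initial).
  Grove: +50 → 50 ≥ 30
  Orwell: +40 → 40 < 120
Round 2 — Grove becomes insolvent.
  Calder: +50 → 50 < 120
  Elm: +70 → 70 < 100
No further insolvencies.

40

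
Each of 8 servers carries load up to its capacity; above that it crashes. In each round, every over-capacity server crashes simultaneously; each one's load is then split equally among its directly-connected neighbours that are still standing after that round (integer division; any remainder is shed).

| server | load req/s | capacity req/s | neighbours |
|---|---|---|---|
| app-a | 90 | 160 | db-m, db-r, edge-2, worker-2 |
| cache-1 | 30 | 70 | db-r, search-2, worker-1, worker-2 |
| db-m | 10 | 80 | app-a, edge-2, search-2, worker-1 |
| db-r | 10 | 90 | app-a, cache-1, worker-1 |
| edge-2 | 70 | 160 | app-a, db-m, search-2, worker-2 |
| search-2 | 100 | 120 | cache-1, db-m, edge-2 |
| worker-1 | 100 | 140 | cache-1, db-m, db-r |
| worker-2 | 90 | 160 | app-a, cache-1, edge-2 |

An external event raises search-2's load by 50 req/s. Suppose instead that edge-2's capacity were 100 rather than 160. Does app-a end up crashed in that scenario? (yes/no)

With edge-2's capacity at 100:
Round 1 — search-2 at 150 > 120. search-2 crashes.
  search-2 sheds 150 req/s to cache-1, db-m, edge-2: 50 each.
    cache-1: 30+50 = 80 > 70
    db-m: 10+50 = 60 ≤ 80
    edge-2: 70+50 = 120 > 100
Round 2 — cache-1, edge-2 crash.
  cache-1 sheds 80 req/s to db-r, worker-1, worker-2: 26 each (2 lost).
    db-r: 10+26 = 36 ≤ 90
    worker-1: 100+26 = 126 ≤ 140
    worker-2: 90+26 = 116 ≤ 160
  edge-2 sheds 120 req/s to app-a, db-m, worker-2: 40 each.
    app-a: 90+40 = 130 ≤ 160
    db-m: 60+40 = 100 > 80
    worker-2: 116+40 = 156 ≤ 160
Round 3 — db-m crashes.
  db-m sheds 100 req/s to app-a, worker-1: 50 each.
    app-a: 130+50 = 180 > 160
    worker-1: 126+50 = 176 > 140
Round 4 — app-a, worker-1 crash.
  app-a sheds 180 req/s to db-r, worker-2: 90 each.
    db-r: 36+90 = 126 > 90
    worker-2: 156+90 = 246 > 160
  worker-1 sheds 176 req/s to db-r: 176 each.
    db-r: 126+176 = 302 > 90
Round 5 — db-r, worker-2 crash.
  db-r sheds 302 req/s: no online neighbours, lost.
  worker-2 sheds 246 req/s: no online neighbours, lost.
No further crashes.

yes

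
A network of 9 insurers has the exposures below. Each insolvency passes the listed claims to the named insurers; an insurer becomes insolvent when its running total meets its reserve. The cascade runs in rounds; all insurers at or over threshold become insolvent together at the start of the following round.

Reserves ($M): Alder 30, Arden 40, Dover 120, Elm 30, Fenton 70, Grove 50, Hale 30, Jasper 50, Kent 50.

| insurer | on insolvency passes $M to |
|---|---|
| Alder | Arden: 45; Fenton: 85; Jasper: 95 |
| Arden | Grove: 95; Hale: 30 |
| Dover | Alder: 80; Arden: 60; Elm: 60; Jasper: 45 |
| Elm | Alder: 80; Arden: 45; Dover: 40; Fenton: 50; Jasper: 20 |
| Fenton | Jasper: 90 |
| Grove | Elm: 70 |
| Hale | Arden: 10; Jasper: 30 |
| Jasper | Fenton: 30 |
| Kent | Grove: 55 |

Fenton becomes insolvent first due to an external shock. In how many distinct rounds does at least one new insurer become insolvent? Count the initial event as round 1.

2

Round 1 — Fenton becomes insolvent (initial).
  Jasper: +90 → 90 ≥ 50
Round 2 — Jasper becomes insolvent.
No further insolvencies.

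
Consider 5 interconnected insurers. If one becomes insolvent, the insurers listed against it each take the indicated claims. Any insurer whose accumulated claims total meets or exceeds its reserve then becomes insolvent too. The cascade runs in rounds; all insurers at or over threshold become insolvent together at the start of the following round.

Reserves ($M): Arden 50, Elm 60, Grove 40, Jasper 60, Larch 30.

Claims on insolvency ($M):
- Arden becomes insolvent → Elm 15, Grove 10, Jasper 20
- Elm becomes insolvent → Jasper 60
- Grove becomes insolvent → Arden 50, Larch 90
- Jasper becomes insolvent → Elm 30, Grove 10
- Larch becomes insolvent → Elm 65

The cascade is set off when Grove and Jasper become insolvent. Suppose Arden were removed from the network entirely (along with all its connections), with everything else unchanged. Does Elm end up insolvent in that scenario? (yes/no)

With Arden removed:
Round 1 — Grove, Jasper become insolvent (initial).
  Elm: +30 → 30 < 60
  Larch: +90 → 90 ≥ 30
Round 2 — Larch becomes insolvent.
  Elm: +65 → 95 ≥ 60
Round 3 — Elm becomes insolvent.
No further insolvencies.

yes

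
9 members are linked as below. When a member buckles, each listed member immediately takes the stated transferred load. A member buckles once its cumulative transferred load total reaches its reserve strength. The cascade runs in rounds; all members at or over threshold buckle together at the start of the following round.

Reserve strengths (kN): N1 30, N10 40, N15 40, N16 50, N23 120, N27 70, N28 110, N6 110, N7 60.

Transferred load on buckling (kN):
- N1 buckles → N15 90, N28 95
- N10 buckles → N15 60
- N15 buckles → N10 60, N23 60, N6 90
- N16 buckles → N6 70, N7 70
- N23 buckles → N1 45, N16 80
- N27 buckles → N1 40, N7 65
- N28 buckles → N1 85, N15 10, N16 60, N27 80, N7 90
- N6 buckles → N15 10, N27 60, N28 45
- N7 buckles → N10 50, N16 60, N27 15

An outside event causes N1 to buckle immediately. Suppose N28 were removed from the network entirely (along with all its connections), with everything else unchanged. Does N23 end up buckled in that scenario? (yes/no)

With N28 removed:
Round 1 — N1 buckles (initial).
  N15: +90 → 90 ≥ 40
Round 2 — N15 buckles.
  N10: +60 → 60 ≥ 40
  N23: +60 → 60 < 120
  N6: +90 → 90 < 110
Round 3 — N10 buckles.
No further bucklings.

no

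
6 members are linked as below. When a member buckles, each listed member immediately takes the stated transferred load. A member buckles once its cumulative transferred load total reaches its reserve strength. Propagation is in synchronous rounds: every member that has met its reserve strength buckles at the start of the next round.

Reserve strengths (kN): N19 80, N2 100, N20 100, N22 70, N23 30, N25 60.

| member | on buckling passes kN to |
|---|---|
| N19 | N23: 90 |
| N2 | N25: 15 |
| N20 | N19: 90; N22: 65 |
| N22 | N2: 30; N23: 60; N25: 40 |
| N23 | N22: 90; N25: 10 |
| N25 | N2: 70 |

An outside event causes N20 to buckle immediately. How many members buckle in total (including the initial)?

Round 1 — N20 buckles (initial).
  N19: +90 → 90 ≥ 80
  N22: +65 → 65 < 70
Round 2 — N19 buckles.
  N23: +90 → 90 ≥ 30
Round 3 — N23 buckles.
  N22: +90 → 155 ≥ 70
  N25: +10 → 10 < 60
Round 4 — N22 buckles.
  N2: +30 → 30 < 100
  N25: +40 → 50 < 60
No further bucklings.

4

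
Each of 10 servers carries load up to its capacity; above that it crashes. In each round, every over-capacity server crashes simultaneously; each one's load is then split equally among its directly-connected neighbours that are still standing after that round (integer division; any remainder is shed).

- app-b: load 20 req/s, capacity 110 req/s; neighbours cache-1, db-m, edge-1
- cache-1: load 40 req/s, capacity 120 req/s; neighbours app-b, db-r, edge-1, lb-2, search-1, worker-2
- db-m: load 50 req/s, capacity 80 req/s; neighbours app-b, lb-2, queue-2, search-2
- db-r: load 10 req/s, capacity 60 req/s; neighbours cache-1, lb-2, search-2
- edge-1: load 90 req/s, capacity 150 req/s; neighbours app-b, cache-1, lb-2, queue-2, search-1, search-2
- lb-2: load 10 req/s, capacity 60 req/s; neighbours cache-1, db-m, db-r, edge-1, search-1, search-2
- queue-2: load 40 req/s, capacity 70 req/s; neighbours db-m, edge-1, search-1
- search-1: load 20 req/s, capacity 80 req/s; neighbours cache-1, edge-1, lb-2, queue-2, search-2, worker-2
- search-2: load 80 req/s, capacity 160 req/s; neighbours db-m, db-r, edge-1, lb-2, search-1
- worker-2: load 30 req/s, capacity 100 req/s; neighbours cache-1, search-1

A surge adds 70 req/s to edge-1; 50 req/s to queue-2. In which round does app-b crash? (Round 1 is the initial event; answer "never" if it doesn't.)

Round 1 — edge-1 at 160 > 150; queue-2 at 90 > 70. edge-1, queue-2 crash.
  edge-1 sheds 160 req/s to app-b, cache-1, lb-2, search-1, search-2: 32 each.
    app-b: 20+32 = 52 ≤ 110
    cache-1: 40+32 = 72 ≤ 120
    lb-2: 10+32 = 42 ≤ 60
    search-1: 20+32 = 52 ≤ 80
    search-2: 80+32 = 112 ≤ 160
  queue-2 sheds 90 req/s to db-m, search-1: 45 each.
    db-m: 50+45 = 95 > 80
    search-1: 52+45 = 97 > 80
Round 2 — db-m, search-1 crash.
  db-m sheds 95 req/s to app-b, lb-2, search-2: 31 each (2 lost).
    app-b: 52+31 = 83 ≤ 110
    lb-2: 42+31 = 73 > 60
    search-2: 112+31 = 143 ≤ 160
  search-1 sheds 97 req/s to cache-1, lb-2, search-2, worker-2: 24 each (1 lost).
    cache-1: 72+24 = 96 ≤ 120
    lb-2: 73+24 = 97 > 60
    search-2: 143+24 = 167 > 160
    worker-2: 30+24 = 54 ≤ 100
Round 3 — lb-2, search-2 crash.
  lb-2 sheds 97 req/s to cache-1, db-r: 48 each (1 lost).
    cache-1: 96+48 = 144 > 120
    db-r: 10+48 = 58 ≤ 60
  search-2 sheds 167 req/s to db-r: 167 each.
    db-r: 58+167 = 225 > 60
Round 4 — cache-1, db-r crash.
  cache-1 sheds 144 req/s to app-b, worker-2: 72 each.
    app-b: 83+72 = 155 > 110
    worker-2: 54+72 = 126 > 100
  db-r sheds 225 req/s: no online neighbours, lost.
Round 5 — app-b, worker-2 crash.
  app-b sheds 155 req/s: no online neighbours, lost.
  worker-2 sheds 126 req/s: no online neighbours, lost.
No further crashes.

5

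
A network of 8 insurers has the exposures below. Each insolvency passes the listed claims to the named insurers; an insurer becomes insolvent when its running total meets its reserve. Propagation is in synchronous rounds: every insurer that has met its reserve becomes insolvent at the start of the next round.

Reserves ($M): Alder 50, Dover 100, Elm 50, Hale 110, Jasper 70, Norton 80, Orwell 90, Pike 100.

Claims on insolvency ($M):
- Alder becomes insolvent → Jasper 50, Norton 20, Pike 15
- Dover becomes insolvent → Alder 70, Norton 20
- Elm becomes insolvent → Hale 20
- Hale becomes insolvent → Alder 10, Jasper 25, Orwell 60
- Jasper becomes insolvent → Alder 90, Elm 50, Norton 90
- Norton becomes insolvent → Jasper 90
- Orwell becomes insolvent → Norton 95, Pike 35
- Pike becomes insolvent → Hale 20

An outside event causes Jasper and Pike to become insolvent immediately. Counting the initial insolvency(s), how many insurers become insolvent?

5

Round 1 — Jasper, Pike become insolvent (initial).
  Alder: +90 → 90 ≥ 50
  Elm: +50 → 50 ≥ 50
  Hale: +20 → 20 < 110
  Norton: +90 → 90 ≥ 80
Round 2 — Alder, Elm, Norton become insolvent.
  Hale: +20 → 40 < 110
No further insolvencies.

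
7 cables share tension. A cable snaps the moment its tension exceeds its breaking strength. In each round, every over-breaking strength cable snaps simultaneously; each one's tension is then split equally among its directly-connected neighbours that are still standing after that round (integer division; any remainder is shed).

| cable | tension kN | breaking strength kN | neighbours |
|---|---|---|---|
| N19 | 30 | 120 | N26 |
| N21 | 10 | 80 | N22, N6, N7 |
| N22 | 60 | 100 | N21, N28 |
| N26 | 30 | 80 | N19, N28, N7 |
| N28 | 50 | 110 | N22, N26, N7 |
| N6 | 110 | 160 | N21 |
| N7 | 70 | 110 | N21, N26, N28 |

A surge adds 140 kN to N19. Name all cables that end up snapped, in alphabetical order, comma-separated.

Round 1 — N19 at 170 > 120. N19 snaps.
  N19 sheds 170 kN to N26: 170 each.
    N26: 30+170 = 200 > 80
Round 2 — N26 snaps.
  N26 sheds 200 kN to N28, N7: 100 each.
    N28: 50+100 = 150 > 110
    N7: 70+100 = 170 > 110
Round 3 — N28, N7 snap.
  N28 sheds 150 kN to N22: 150 each.
    N22: 60+150 = 210 > 100
  N7 sheds 170 kN to N21: 170 each.
    N21: 10+170 = 180 > 80
Round 4 — N21, N22 snap.
  N21 sheds 180 kN to N6: 180 each.
    N6: 110+180 = 290 > 160
  N22 sheds 210 kN: no online neighbours, lost.
Round 5 — N6 snaps.
  N6 sheds 290 kN: no online neighbours, lost.
No further breaks.

N19, N21, N22, N26, N28, N6, N7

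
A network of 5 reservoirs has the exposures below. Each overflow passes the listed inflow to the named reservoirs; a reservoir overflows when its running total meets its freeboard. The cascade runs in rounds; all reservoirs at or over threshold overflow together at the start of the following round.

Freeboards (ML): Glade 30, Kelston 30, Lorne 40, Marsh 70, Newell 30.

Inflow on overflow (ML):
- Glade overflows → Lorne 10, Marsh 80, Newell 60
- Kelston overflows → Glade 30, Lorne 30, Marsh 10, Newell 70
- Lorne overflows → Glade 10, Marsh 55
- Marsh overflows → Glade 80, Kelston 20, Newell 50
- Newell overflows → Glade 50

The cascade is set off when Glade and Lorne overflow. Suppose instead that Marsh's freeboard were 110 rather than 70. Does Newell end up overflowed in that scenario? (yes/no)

With Marsh's freeboard at 110:
Round 1 — Glade, Lorne overflow (initial).
  Marsh: +80+55 → 135 ≥ 110
  Newell: +60 → 60 ≥ 30
Round 2 — Marsh, Newell overflow.
  Kelston: +20 → 20 < 30
No further overflows.

yes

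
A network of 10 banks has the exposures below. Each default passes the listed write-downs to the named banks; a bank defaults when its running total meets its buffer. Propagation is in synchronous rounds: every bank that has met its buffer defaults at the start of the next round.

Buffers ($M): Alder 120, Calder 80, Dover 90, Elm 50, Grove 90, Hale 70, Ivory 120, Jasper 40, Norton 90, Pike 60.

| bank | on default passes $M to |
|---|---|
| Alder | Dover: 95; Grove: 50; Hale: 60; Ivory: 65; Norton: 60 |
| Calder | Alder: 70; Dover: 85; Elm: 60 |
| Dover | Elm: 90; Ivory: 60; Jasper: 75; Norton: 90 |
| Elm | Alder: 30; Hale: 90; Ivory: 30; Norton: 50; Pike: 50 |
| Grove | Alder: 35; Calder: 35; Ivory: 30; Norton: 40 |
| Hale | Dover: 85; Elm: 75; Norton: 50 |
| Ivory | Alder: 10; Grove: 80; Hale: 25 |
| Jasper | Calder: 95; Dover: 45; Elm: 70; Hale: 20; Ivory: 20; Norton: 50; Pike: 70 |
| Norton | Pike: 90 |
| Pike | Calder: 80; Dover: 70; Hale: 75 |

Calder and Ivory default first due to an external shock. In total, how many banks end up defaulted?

8

Round 1 — Calder, Ivory default (initial).
  Alder: +70+10 → 80 < 120
  Dover: +85 → 85 < 90
  Elm: +60 → 60 ≥ 50
  Grove: +80 → 80 < 90
  Hale: +25 → 25 < 70
Round 2 — Elm defaults.
  Alder: +30 → 110 < 120
  Hale: +90 → 115 ≥ 70
  Norton: +50 → 50 < 90
  Pike: +50 → 50 < 60
Round 3 — Hale defaults.
  Dover: +85 → 170 ≥ 90
  Norton: +50 → 100 ≥ 90
Round 4 — Dover, Norton default.
  Jasper: +75 → 75 ≥ 40
  Pike: +90 → 140 ≥ 60
Round 5 — Jasper, Pike default.
No further defaults.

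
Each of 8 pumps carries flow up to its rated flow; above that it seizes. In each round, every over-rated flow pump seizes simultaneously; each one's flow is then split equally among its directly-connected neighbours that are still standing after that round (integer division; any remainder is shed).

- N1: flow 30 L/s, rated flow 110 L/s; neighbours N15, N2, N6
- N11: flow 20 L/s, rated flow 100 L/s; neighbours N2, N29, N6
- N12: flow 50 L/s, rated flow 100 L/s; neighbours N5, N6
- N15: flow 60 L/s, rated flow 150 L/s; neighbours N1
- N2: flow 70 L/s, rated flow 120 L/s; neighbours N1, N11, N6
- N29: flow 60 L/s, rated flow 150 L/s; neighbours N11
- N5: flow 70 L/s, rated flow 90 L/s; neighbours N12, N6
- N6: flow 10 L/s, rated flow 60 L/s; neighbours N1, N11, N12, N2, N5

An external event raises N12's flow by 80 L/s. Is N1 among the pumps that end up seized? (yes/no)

Round 1 — N12 at 130 > 100. N12 seizes.
  N12 sheds 130 L/s to N5, N6: 65 each.
    N5: 70+65 = 135 > 90
    N6: 10+65 = 75 > 60
Round 2 — N5, N6 seize.
  N5 sheds 135 L/s: no online neighbours, lost.
  N6 sheds 75 L/s to N1, N11, N2: 25 each.
    N1: 30+25 = 55 ≤ 110
    N11: 20+25 = 45 ≤ 100
    N2: 70+25 = 95 ≤ 120
No further seizures.

no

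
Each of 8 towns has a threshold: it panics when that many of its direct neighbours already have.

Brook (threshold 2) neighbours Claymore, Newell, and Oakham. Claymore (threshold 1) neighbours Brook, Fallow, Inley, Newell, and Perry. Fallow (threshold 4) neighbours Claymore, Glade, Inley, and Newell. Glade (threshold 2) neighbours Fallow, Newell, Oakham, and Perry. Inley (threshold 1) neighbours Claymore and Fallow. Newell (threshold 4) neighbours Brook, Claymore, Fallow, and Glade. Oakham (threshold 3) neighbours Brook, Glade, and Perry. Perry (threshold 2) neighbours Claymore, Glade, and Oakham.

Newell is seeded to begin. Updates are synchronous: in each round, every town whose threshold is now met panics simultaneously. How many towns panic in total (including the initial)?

4

Round 1 — Newell panics (initial).
Round 2 — checking thresholds:
  Brook: 1 of 3 neighbours < 2, not yet.
  Claymore: 1 of 5 neighbours ≥ 1, panics.
  Fallow: 1 of 4 neighbours < 4, not yet.
  Glade: 1 of 4 neighbours < 2, not yet.
Round 3 — checking thresholds:
  Brook: 2 of 3 neighbours ≥ 2, panics.
  Fallow: 2 of 4 neighbours < 4, not yet.
  Glade: 1 of 4 neighbours < 2, not yet.
  Inley: 1 of 2 neighbours ≥ 1, panics.
  Perry: 1 of 3 neighbours < 2, not yet.
Round 4 — no new panics; cascade stops.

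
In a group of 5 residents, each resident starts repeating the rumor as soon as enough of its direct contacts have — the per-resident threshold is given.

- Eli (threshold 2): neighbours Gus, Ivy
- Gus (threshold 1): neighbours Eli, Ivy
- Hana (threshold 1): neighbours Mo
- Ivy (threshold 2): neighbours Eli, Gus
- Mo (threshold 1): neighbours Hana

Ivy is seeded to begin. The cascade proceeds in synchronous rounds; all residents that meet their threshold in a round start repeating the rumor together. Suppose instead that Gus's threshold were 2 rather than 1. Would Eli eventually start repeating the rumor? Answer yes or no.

no

With Gus's threshold at 2:
Round 1 — Ivy starts repeating the rumor (initial).
Round 2 — no new spreads; cascade stops.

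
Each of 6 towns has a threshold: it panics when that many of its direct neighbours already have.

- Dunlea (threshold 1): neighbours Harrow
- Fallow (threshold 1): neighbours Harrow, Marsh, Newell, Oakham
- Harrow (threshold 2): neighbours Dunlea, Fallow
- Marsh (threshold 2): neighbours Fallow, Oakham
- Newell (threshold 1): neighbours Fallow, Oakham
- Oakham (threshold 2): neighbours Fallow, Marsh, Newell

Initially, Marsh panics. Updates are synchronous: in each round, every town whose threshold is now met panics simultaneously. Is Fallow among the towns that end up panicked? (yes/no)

yes

Round 1 — Marsh panics (initial).
Round 2 — checking thresholds:
  Fallow: 1 of 4 neighbours ≥ 1, panics.
  Oakham: 1 of 3 neighbours < 2, not yet.
Round 3 — checking thresholds:
  Harrow: 1 of 2 neighbours < 2, not yet.
  Newell: 1 of 2 neighbours ≥ 1, panics.
  Oakham: 2 of 3 neighbours ≥ 2, panics.
Round 4 — no new panics; cascade stops.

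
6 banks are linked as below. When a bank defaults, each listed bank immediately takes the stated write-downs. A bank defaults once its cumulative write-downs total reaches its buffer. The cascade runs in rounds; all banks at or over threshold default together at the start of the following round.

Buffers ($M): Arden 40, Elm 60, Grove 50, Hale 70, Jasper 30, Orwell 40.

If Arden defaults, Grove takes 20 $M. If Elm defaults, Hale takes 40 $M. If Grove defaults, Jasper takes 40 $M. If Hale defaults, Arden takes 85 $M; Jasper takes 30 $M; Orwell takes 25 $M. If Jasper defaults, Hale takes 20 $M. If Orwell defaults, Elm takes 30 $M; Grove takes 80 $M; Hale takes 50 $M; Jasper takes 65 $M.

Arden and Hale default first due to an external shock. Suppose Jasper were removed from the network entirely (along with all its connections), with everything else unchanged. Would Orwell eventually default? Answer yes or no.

With Jasper removed:
Round 1 — Arden, Hale default (initial).
  Grove: +20 → 20 < 50
  Orwell: +25 → 25 < 40
No further defaults.

no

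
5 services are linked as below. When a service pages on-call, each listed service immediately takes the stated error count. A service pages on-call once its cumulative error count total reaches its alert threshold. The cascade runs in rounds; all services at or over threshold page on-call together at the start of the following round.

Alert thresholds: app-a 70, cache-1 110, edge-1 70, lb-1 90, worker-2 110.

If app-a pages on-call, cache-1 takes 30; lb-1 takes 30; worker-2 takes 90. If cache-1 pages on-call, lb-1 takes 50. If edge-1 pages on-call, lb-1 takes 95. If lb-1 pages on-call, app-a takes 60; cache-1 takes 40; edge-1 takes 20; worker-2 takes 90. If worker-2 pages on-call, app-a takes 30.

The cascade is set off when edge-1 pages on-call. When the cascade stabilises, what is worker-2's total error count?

90

Round 1 — edge-1 pages on-call (initial).
  lb-1: +95 → 95 ≥ 90
Round 2 — lb-1 pages on-call.
  app-a: +60 → 60 < 70
  cache-1: +40 → 40 < 110
  worker-2: +90 → 90 < 110
No further pages.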